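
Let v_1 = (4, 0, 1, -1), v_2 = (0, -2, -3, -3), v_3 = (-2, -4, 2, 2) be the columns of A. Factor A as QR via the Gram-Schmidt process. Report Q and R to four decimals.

Q = [[0.9428, 0.0000, -0.0456], [0.0000, -0.4264, -0.8960], [0.2357, -0.6396, 0.3899], [-0.2357, -0.6396, 0.2074]], R = [[4.2426, 0.0000, -1.8856], [0.0000, 4.6904, -0.8528], [0.0000, 0.0000, 4.8700]]

v_1 = (4, 0, 1, -1); ‖v_1‖ = 4.2426, so e_1 = (0.9428, 0.0000, 0.2357, -0.2357).
e_1·v_2 = 0.9428·0 + 0.0000·(-2) + 0.2357·(-3) + (-0.2357)·(-3) = 0.0000.
u_2 = v_2 − 0.0000·e_1 = (0.0000, -2.0000, -3.0000, -3.0000).
‖u_2‖ = 4.6904, so e_2 = (0.0000, -0.4264, -0.6396, -0.6396).
e_1·v_3 = 0.9428·(-2) + 0.0000·(-4) + 0.2357·2 + (-0.2357)·2 = -1.8856; e_2·v_3 = (0.0000)·(-2) + (-0.4264)·(-4) + (-0.6396)·2 + (-0.6396)·2 = -0.8528.
u_3 = v_3 + 1.8856·e_1 + 0.8528·e_2 = (-0.2222, -4.3636, 1.8990, 1.0101).
‖u_3‖ = 4.8700, so e_3 = (-0.0456, -0.8960, 0.3899, 0.2074).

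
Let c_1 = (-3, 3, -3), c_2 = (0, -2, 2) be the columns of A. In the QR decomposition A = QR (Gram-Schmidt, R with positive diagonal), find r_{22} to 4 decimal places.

c_1 = (-3, 3, -3); ‖c_1‖ = 5.1962, so q_1 = (-0.5774, 0.5774, -0.5774).
q_1·c_2 = (-0.5774)·0 + 0.5774·(-2) + (-0.5774)·2 = -2.3094.
u_2 = c_2 + 2.3094·q_1 = (-1.3333, -0.6667, 0.6667).
r_{22} = ‖u_2‖ = 1.6330.

r_{22} = 1.6330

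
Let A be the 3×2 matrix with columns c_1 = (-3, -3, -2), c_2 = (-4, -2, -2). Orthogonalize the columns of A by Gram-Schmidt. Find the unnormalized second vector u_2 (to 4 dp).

e_1 = c_1/‖c_1‖ = (-3, -3, -2)/4.6904 = (-0.6396, -0.6396, -0.4264).
r_{12} = e_1·c_2 = 4.6904.
u_2 = c_2 − 4.6904·e_1 = (-1.0000, 1.0000, 0.0000).

u_2 = (-1.0000, 1.0000, 0.0000)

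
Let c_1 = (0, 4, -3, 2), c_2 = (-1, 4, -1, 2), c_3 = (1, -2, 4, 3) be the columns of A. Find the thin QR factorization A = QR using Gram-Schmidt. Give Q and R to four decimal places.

e_1 = c_1/‖c_1‖ = (0, 4, -3, 2)/5.3852 = (0.0000, 0.7428, -0.5571, 0.3714).
r_{12} = e_1·c_2 = 4.2710.
u_2 = c_2 − 4.2710·e_1 = (-1.0000, 0.8276, 1.3793, 0.4138).
‖u_2‖ = 1.9387, so e_2 = (-0.5158, 0.4269, 0.7115, 0.2134).
r_{13} = e_1·c_3 = -2.5997; r_{23} = e_2·c_3 = 2.1166.
u_3 = c_3 + 2.5997·e_1 − 2.1166·e_2 = (2.0917, -0.9725, 1.0459, 3.5138).
‖u_3‖ = 4.3315, so e_3 = (0.4829, -0.2245, 0.2415, 0.8112).

Q = [[0.0000, -0.5158, 0.4829], [0.7428, 0.4269, -0.2245], [-0.5571, 0.7115, 0.2415], [0.3714, 0.2134, 0.8112]], R = [[5.3852, 4.2710, -2.5997], [0.0000, 1.9387, 2.1166], [0.0000, 0.0000, 4.3315]]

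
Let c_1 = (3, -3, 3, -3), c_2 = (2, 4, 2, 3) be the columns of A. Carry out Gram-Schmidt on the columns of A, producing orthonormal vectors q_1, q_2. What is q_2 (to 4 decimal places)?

c_1 = (3, -3, 3, -3); ‖c_1‖ = 6.0000, so q_1 = (0.5000, -0.5000, 0.5000, -0.5000).
q_1·c_2 = 0.5000·2 + (-0.5000)·4 + 0.5000·2 + (-0.5000)·3 = -1.5000.
u_2 = c_2 + 1.5000·q_1 = (2.7500, 3.2500, 2.7500, 2.2500).
‖u_2‖ = 5.5453, so q_2 = (0.4959, 0.5861, 0.4959, 0.4058).

q_2 = (0.4959, 0.5861, 0.4959, 0.4058)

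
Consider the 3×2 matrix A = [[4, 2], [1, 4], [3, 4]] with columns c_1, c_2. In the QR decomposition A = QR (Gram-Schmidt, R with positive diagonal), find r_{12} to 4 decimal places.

c_1 = (4, 1, 3); ‖c_1‖ = 5.0990, so q_1 = (0.7845, 0.1961, 0.5883).
r_{12} = q_1·c_2 = 4.7068.

r_{12} = 4.7068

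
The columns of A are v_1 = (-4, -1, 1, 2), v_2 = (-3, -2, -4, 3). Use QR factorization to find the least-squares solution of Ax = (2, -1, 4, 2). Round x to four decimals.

q_1 = v_1/‖v_1‖ = (-4, -1, 1, 2)/4.6904 = (-0.8528, -0.2132, 0.2132, 0.4264).
r_{12} = q_1·v_2 = 3.4112.
u_2 = v_2 − 3.4112·q_1 = (-0.0909, -1.2727, -4.7273, 1.5455).
‖u_2‖ = 5.1346, so q_2 = (-0.0177, -0.2479, -0.9207, 0.3010).
Qᵀb = (0.2132, -2.8683).
Back-substitute: x_2 = -2.8683/5.1346 = -0.5586.
x_1 = (0.2132 − 3.4112·(-0.5586))/4.6904 = 0.4517.

x = (0.4517, -0.5586)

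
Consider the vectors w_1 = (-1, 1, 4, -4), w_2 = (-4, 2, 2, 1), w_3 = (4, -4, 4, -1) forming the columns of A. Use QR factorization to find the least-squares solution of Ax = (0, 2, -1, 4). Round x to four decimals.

x = (-0.7011, 0.5433, 0.0337)

w_1 = (-1, 1, 4, -4); ‖w_1‖ = 5.8310, so e_1 = (-0.1715, 0.1715, 0.6860, -0.6860).
e_1·w_2 = (-0.1715)·(-4) + 0.1715·2 + 0.6860·2 + (-0.6860)·1 = 1.7150.
u_2 = w_2 − 1.7150·e_1 = (-3.7059, 1.7059, 0.8235, 2.1765).
‖u_2‖ = 4.6967, so e_2 = (-0.7890, 0.3632, 0.1753, 0.4634).
e_1·w_3 = (-0.1715)·4 + 0.1715·(-4) + 0.6860·4 + (-0.6860)·(-1) = 2.0580; e_2·w_3 = (-0.7890)·4 + 0.3632·(-4) + 0.1753·4 + 0.4634·(-1) = -4.3710.
u_3 = w_3 − 2.0580·e_1 + 4.3710·e_2 = (0.9040, -2.7653, 3.3547, 2.4373).
‖u_3‖ = 5.0654, so e_3 = (0.1785, -0.5459, 0.6623, 0.4812).
Qᵀb = (-3.0870, 2.4047, 0.1706).
Back-substitute: x_3 = 0.1706/5.0654 = 0.0337.
x_2 = (2.4047 + 4.3710·0.0337)/4.6967 = 0.5433.
x_1 = (-3.0870 − 1.7150·0.5433 − 2.0580·0.0337)/5.8310 = -0.7011.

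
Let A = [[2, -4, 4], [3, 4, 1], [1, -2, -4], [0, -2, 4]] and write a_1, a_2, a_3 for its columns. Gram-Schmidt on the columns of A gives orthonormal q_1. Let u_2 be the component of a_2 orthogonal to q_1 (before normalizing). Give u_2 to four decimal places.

u_2 = (-4.2857, 3.5714, -2.1429, -2.0000)

a_1 = (2, 3, 1, 0); ‖a_1‖ = 3.7417, so q_1 = (0.5345, 0.8018, 0.2673, 0.0000).
q_1·a_2 = 0.5345·(-4) + 0.8018·4 + 0.2673·(-2) + 0.0000·(-2) = 0.5345.
u_2 = a_2 − 0.5345·q_1 = (-4.2857, 3.5714, -2.1429, -2.0000).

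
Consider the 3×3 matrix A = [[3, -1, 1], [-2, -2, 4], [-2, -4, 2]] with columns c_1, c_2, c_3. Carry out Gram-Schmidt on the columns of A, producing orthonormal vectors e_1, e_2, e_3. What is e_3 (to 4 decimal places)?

e_3 = (0.2408, 0.8427, -0.4815)

c_1 = (3, -2, -2); ‖c_1‖ = 4.1231, so e_1 = (0.7276, -0.4851, -0.4851).
e_1·c_2 = 0.7276·(-1) + (-0.4851)·(-2) + (-0.4851)·(-4) = 2.1828.
u_2 = c_2 − 2.1828·e_1 = (-2.5882, -0.9412, -2.9412).
‖u_2‖ = 4.0293, so e_2 = (-0.6424, -0.2336, -0.7299).
e_1·c_3 = 0.7276·1 + (-0.4851)·4 + (-0.4851)·2 = -2.1828; e_2·c_3 = (-0.6424)·1 + (-0.2336)·4 + (-0.7299)·2 = -3.0366.
u_3 = c_3 + 2.1828·e_1 + 3.0366·e_2 = (0.6377, 2.2319, -1.2754).
‖u_3‖ = 2.6485, so e_3 = (0.2408, 0.8427, -0.4815).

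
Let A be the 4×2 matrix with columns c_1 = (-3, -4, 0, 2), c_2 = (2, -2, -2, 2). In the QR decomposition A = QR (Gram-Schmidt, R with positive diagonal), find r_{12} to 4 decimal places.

q_1 = c_1/‖c_1‖ = (-3, -4, 0, 2)/5.3852 = (-0.5571, -0.7428, 0.0000, 0.3714).
r_{12} = q_1·c_2 = 1.1142.

r_{12} = 1.1142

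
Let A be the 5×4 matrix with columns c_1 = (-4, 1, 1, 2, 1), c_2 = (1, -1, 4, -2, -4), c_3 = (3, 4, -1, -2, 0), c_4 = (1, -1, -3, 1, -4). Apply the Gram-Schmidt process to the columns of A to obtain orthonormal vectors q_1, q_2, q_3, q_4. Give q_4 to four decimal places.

q_1 = c_1/‖c_1‖ = (-4, 1, 1, 2, 1)/4.7958 = (-0.8341, 0.2085, 0.2085, 0.4170, 0.2085).
r_{12} = q_1·c_2 = -1.8766.
u_2 = c_2 + 1.8766·q_1 = (-0.5652, -0.6087, 4.3913, -1.2174, -3.6087).
‖u_2‖ = 5.8718, so q_2 = (-0.0963, -0.1037, 0.7479, -0.2073, -0.6146).
r_{13} = q_1·c_3 = -2.7107; r_{23} = q_2·c_3 = -1.0366.
u_3 = c_3 + 2.7107·q_1 + 1.0366·q_2 = (0.6393, 4.4578, 0.3405, -1.0845, -0.0719).
‖u_3‖ = 4.6452, so q_3 = (0.1376, 0.9597, 0.0733, -0.2335, -0.0155).
r_{14} = q_1·c_4 = -2.0851; r_{24} = q_2·c_4 = 0.0148; r_{34} = q_3·c_4 = -1.2135.
u_4 = c_4 + 2.0851·q_1 − 0.0148·q_2 + 1.2135·q_3 = (-0.5707, 0.6008, -2.4873, 1.5893, -3.5749).
‖u_4‖ = 4.7095, so q_4 = (-0.1212, 0.1276, -0.5282, 0.3375, -0.7591).

q_4 = (-0.1212, 0.1276, -0.5282, 0.3375, -0.7591)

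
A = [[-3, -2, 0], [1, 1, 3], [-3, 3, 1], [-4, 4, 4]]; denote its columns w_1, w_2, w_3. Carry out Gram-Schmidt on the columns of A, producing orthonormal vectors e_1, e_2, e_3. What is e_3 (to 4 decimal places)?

e_3 = (0.3175, 0.7937, -0.4334, 0.2854)

e_1 = w_1/‖w_1‖ = (-3, 1, -3, -4)/5.9161 = (-0.5071, 0.1690, -0.5071, -0.6761).
r_{12} = e_1·w_2 = -3.0426.
u_2 = w_2 + 3.0426·e_1 = (-3.5429, 1.5143, 1.4571, 1.9429).
‖u_2‖ = 4.5544, so e_2 = (-0.7779, 0.3325, 0.3199, 0.4266).
r_{13} = e_1·w_3 = -2.7045; r_{23} = e_2·w_3 = 3.0237.
u_3 = w_3 + 2.7045·e_1 − 3.0237·e_2 = (0.9807, 2.4518, -1.3388, 0.8815).
‖u_3‖ = 3.0891, so e_3 = (0.3175, 0.7937, -0.4334, 0.2854).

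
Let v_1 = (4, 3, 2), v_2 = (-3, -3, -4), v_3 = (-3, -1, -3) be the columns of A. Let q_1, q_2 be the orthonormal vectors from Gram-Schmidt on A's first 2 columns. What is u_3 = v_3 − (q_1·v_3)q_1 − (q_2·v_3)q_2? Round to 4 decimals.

u_3 = (-0.7034, 1.1724, -0.3517)

v_1 = (4, 3, 2); ‖v_1‖ = 5.3852, so q_1 = (0.7428, 0.5571, 0.3714).
q_1·v_2 = 0.7428·(-3) + 0.5571·(-3) + 0.3714·(-4) = -5.3852.
u_2 = v_2 + 5.3852·q_1 = (1.0000, 0.0000, -2.0000).
‖u_2‖ = 2.2361, so q_2 = (0.4472, 0.0000, -0.8944).
q_1·v_3 = 0.7428·(-3) + 0.5571·(-1) + 0.3714·(-3) = -3.8996; q_2·v_3 = 0.4472·(-3) + 0.0000·(-1) + (-0.8944)·(-3) = 1.3416.
u_3 = v_3 + 3.8996·q_1 − 1.3416·q_2 = (-0.7034, 1.1724, -0.3517).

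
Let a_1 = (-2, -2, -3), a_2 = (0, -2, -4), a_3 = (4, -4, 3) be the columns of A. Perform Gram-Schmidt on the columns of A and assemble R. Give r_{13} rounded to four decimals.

a_1 = (-2, -2, -3); ‖a_1‖ = 4.1231, so e_1 = (-0.4851, -0.4851, -0.7276).
r_{13} = e_1·a_3 = -2.1828.

r_{13} = -2.1828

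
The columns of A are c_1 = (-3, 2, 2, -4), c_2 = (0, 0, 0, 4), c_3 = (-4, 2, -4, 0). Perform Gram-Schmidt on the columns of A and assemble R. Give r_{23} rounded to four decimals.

c_1 = (-3, 2, 2, -4); ‖c_1‖ = 5.7446, so e_1 = (-0.5222, 0.3482, 0.3482, -0.6963).
e_1·c_2 = (-0.5222)·0 + 0.3482·0 + 0.3482·0 + (-0.6963)·4 = -2.7852.
u_2 = c_2 + 2.7852·e_1 = (-1.4545, 0.9697, 0.9697, 2.0606).
‖u_2‖ = 2.8710, so e_2 = (-0.5066, 0.3378, 0.3378, 0.7177).
r_{23} = e_2·c_3 = 1.3510.

r_{23} = 1.3510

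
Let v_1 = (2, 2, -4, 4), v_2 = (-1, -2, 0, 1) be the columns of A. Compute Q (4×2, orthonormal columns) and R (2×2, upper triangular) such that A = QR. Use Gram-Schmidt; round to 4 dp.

Q = [[0.3162, -0.3705], [0.3162, -0.7822], [-0.6325, -0.0823], [0.6325, 0.4940]], R = [[6.3246, -0.3162], [0.0000, 2.4290]]

e_1 = v_1/‖v_1‖ = (2, 2, -4, 4)/6.3246 = (0.3162, 0.3162, -0.6325, 0.6325).
r_{12} = e_1·v_2 = -0.3162.
u_2 = v_2 + 0.3162·e_1 = (-0.9000, -1.9000, -0.2000, 1.2000).
‖u_2‖ = 2.4290, so e_2 = (-0.3705, -0.7822, -0.0823, 0.4940).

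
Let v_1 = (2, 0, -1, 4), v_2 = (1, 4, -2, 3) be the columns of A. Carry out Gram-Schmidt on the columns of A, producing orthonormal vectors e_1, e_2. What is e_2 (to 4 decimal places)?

e_2 = (-0.1241, 0.9478, -0.2934, -0.0113)

e_1 = v_1/‖v_1‖ = (2, 0, -1, 4)/4.5826 = (0.4364, 0.0000, -0.2182, 0.8729).
r_{12} = e_1·v_2 = 3.4915.
u_2 = v_2 − 3.4915·e_1 = (-0.5238, 4.0000, -1.2381, -0.0476).
‖u_2‖ = 4.2201, so e_2 = (-0.1241, 0.9478, -0.2934, -0.0113).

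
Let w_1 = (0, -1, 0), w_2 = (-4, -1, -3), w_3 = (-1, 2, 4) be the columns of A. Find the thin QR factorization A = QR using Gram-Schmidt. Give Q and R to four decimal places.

Q = [[0.0000, -0.8000, -0.6000], [-1.0000, 0.0000, 0.0000], [0.0000, -0.6000, 0.8000]], R = [[1.0000, 1.0000, -2.0000], [0.0000, 5.0000, -1.6000], [0.0000, 0.0000, 3.8000]]

e_1 = w_1/‖w_1‖ = (0, -1, 0)/1.0000 = (0.0000, -1.0000, 0.0000).
r_{12} = e_1·w_2 = 1.0000.
u_2 = w_2 − 1.0000·e_1 = (-4.0000, 0.0000, -3.0000).
‖u_2‖ = 5.0000, so e_2 = (-0.8000, 0.0000, -0.6000).
r_{13} = e_1·w_3 = -2.0000; r_{23} = e_2·w_3 = -1.6000.
u_3 = w_3 + 2.0000·e_1 + 1.6000·e_2 = (-2.2800, 0.0000, 3.0400).
‖u_3‖ = 3.8000, so e_3 = (-0.6000, 0.0000, 0.8000).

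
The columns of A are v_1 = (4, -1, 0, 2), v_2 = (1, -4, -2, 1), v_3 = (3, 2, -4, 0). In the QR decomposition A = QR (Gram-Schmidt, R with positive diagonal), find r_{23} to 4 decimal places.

r_{23} = -0.4244

q_1 = v_1/‖v_1‖ = (4, -1, 0, 2)/4.5826 = (0.8729, -0.2182, 0.0000, 0.4364).
r_{12} = q_1·v_2 = 2.1822.
u_2 = v_2 − 2.1822·q_1 = (-0.9048, -3.5238, -2.0000, 0.0476).
‖u_2‖ = 4.1519, so q_2 = (-0.2179, -0.8487, -0.4817, 0.0115).
r_{23} = q_2·v_3 = -0.4244.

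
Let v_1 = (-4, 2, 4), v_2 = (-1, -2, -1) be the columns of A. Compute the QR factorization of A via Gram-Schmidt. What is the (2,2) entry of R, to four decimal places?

r_{22} = 2.3570

v_1 = (-4, 2, 4); ‖v_1‖ = 6.0000, so q_1 = (-0.6667, 0.3333, 0.6667).
q_1·v_2 = (-0.6667)·(-1) + 0.3333·(-2) + 0.6667·(-1) = -0.6667.
u_2 = v_2 + 0.6667·q_1 = (-1.4444, -1.7778, -0.5556).
r_{22} = ‖u_2‖ = 2.3570.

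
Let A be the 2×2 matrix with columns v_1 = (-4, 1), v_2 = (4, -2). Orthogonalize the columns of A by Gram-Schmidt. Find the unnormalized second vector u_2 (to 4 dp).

v_1 = (-4, 1); ‖v_1‖ = 4.1231, so q_1 = (-0.9701, 0.2425).
q_1·v_2 = (-0.9701)·4 + 0.2425·(-2) = -4.3656.
u_2 = v_2 + 4.3656·q_1 = (-0.2353, -0.9412).

u_2 = (-0.2353, -0.9412)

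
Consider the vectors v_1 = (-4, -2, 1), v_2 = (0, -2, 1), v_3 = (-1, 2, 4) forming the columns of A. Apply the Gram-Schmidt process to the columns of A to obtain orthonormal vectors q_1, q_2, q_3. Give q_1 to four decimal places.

q_1 = (-0.8729, -0.4364, 0.2182)

v_1 = (-4, -2, 1); ‖v_1‖ = 4.5826, so q_1 = (-0.8729, -0.4364, 0.2182).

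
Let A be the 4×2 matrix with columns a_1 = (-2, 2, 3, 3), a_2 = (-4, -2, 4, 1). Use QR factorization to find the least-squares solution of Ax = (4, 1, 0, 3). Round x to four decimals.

x = (0.6589, -0.7438)

a_1 = (-2, 2, 3, 3); ‖a_1‖ = 5.0990, so e_1 = (-0.3922, 0.3922, 0.5883, 0.5883).
e_1·a_2 = (-0.3922)·(-4) + 0.3922·(-2) + 0.5883·4 + 0.5883·1 = 3.7262.
u_2 = a_2 − 3.7262·e_1 = (-2.5385, -3.4615, 1.8077, -1.1923).
‖u_2‖ = 4.8078, so e_2 = (-0.5280, -0.7200, 0.3760, -0.2480).
Qᵀb = (0.5883, -3.5759).
Back-substitute: x_2 = -3.5759/4.8078 = -0.7438.
x_1 = (0.5883 − 3.7262·(-0.7438))/5.0990 = 0.6589.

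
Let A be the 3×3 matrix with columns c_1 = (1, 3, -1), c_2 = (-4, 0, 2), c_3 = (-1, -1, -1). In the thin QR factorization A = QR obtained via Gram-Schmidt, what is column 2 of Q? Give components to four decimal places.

c_1 = (1, 3, -1); ‖c_1‖ = 3.3166, so q_1 = (0.3015, 0.9045, -0.3015).
q_1·c_2 = 0.3015·(-4) + 0.9045·0 + (-0.3015)·2 = -1.8091.
u_2 = c_2 + 1.8091·q_1 = (-3.4545, 1.6364, 1.4545).
‖u_2‖ = 4.0899, so q_2 = (-0.8447, 0.4001, 0.3556).

q_2 = (-0.8447, 0.4001, 0.3556)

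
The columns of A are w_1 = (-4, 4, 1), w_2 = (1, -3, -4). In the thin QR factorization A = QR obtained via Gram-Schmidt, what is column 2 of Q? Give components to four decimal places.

w_1 = (-4, 4, 1); ‖w_1‖ = 5.7446, so q_1 = (-0.6963, 0.6963, 0.1741).
q_1·w_2 = (-0.6963)·1 + 0.6963·(-3) + 0.1741·(-4) = -3.4816.
u_2 = w_2 + 3.4816·q_1 = (-1.4242, -0.5758, -3.3939).
‖u_2‖ = 3.7254, so q_2 = (-0.3823, -0.1545, -0.9110).

q_2 = (-0.3823, -0.1545, -0.9110)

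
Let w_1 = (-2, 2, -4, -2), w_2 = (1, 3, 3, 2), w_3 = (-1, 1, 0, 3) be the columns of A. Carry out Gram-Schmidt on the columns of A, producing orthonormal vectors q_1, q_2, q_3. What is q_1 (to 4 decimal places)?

q_1 = (-0.3780, 0.3780, -0.7559, -0.3780)

q_1 = w_1/‖w_1‖ = (-2, 2, -4, -2)/5.2915 = (-0.3780, 0.3780, -0.7559, -0.3780).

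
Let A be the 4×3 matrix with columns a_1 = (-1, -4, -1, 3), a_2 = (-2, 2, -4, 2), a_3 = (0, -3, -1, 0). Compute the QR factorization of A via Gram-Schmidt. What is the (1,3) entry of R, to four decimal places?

a_1 = (-1, -4, -1, 3); ‖a_1‖ = 5.1962, so q_1 = (-0.1925, -0.7698, -0.1925, 0.5774).
r_{13} = q_1·a_3 = 2.5019.

r_{13} = 2.5019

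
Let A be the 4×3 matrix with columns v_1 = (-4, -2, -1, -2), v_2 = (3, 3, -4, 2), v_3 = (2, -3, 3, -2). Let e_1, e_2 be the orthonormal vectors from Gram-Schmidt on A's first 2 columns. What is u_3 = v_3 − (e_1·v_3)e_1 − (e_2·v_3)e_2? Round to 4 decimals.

e_1 = v_1/‖v_1‖ = (-4, -2, -1, -2)/5.0000 = (-0.8000, -0.4000, -0.2000, -0.4000).
r_{12} = e_1·v_2 = -3.6000.
u_2 = v_2 + 3.6000·e_1 = (0.1200, 1.5600, -4.7200, 0.5600).
‖u_2‖ = 5.0040, so e_2 = (0.0240, 0.3118, -0.9432, 0.1119).
r_{13} = e_1·v_3 = -0.2000; r_{23} = e_2·v_3 = -3.9408.
u_3 = v_3 + 0.2000·e_1 + 3.9408·e_2 = (1.9345, -1.8514, -0.7572, -1.6390).

u_3 = (1.9345, -1.8514, -0.7572, -1.6390)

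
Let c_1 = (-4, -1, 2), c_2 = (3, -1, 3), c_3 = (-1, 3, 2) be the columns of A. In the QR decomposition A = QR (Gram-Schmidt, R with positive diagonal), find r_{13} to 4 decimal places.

q_1 = c_1/‖c_1‖ = (-4, -1, 2)/4.5826 = (-0.8729, -0.2182, 0.4364).
r_{13} = q_1·c_3 = 1.0911.

r_{13} = 1.0911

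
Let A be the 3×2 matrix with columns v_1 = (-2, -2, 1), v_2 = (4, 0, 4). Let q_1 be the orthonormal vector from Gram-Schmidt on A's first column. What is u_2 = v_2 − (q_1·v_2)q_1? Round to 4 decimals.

u_2 = (3.1111, -0.8889, 4.4444)

v_1 = (-2, -2, 1); ‖v_1‖ = 3.0000, so q_1 = (-0.6667, -0.6667, 0.3333).
q_1·v_2 = (-0.6667)·4 + (-0.6667)·0 + 0.3333·4 = -1.3333.
u_2 = v_2 + 1.3333·q_1 = (3.1111, -0.8889, 4.4444).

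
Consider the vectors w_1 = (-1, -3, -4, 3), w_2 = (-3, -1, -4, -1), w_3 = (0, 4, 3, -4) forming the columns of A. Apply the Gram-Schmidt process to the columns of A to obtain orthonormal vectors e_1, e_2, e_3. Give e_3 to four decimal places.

e_3 = (0.1097, 0.8408, -0.3839, 0.3656)

w_1 = (-1, -3, -4, 3); ‖w_1‖ = 5.9161, so e_1 = (-0.1690, -0.5071, -0.6761, 0.5071).
e_1·w_2 = (-0.1690)·(-3) + (-0.5071)·(-1) + (-0.6761)·(-4) + 0.5071·(-1) = 3.2116.
u_2 = w_2 − 3.2116·e_1 = (-2.4571, 0.6286, -1.8286, -2.6286).
‖u_2‖ = 4.0848, so e_2 = (-0.6015, 0.1539, -0.4477, -0.6435).
e_1·w_3 = (-0.1690)·0 + (-0.5071)·4 + (-0.6761)·3 + 0.5071·(-4) = -6.0851; e_2·w_3 = (-0.6015)·0 + 0.1539·4 + (-0.4477)·3 + (-0.6435)·(-4) = 1.8466.
u_3 = w_3 + 6.0851·e_1 − 1.8466·e_2 = (0.0822, 0.6301, -0.2877, 0.2740).
‖u_3‖ = 0.7494, so e_3 = (0.1097, 0.8408, -0.3839, 0.3656).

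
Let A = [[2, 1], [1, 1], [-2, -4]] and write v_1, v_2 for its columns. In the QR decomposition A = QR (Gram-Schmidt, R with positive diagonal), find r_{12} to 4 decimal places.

v_1 = (2, 1, -2); ‖v_1‖ = 3.0000, so e_1 = (0.6667, 0.3333, -0.6667).
r_{12} = e_1·v_2 = 3.6667.

r_{12} = 3.6667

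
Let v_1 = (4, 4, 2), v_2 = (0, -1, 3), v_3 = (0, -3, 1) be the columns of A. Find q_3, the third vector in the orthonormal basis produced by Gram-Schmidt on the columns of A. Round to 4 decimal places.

q_3 = (0.7420, -0.6360, -0.2120)

v_1 = (4, 4, 2); ‖v_1‖ = 6.0000, so q_1 = (0.6667, 0.6667, 0.3333).
q_1·v_2 = 0.6667·0 + 0.6667·(-1) + 0.3333·3 = 0.3333.
u_2 = v_2 − 0.3333·q_1 = (-0.2222, -1.2222, 2.8889).
‖u_2‖ = 3.1447, so q_2 = (-0.0707, -0.3887, 0.9187).
q_1·v_3 = 0.6667·0 + 0.6667·(-3) + 0.3333·1 = -1.6667; q_2·v_3 = (-0.0707)·0 + (-0.3887)·(-3) + 0.9187·1 = 2.0847.
u_3 = v_3 + 1.6667·q_1 − 2.0847·q_2 = (1.2584, -1.0787, -0.3596).
‖u_3‖ = 1.6960, so q_3 = (0.7420, -0.6360, -0.2120).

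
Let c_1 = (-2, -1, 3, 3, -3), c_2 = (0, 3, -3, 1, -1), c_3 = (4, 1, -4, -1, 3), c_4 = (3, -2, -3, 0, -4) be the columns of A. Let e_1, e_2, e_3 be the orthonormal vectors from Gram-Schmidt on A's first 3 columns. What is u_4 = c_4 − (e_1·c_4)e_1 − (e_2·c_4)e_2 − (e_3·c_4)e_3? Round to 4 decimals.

u_4 = (1.1737, -2.3473, -1.7605, -2.0539, -3.8144)

c_1 = (-2, -1, 3, 3, -3); ‖c_1‖ = 5.6569, so e_1 = (-0.3536, -0.1768, 0.5303, 0.5303, -0.5303).
e_1·c_2 = (-0.3536)·0 + (-0.1768)·3 + 0.5303·(-3) + 0.5303·1 + (-0.5303)·(-1) = -1.0607.
u_2 = c_2 + 1.0607·e_1 = (-0.3750, 2.8125, -2.4375, 1.5625, -1.5625).
‖u_2‖ = 4.3445, so e_2 = (-0.0863, 0.6474, -0.5610, 0.3596, -0.3596).
e_1·c_3 = (-0.3536)·4 + (-0.1768)·1 + 0.5303·(-4) + 0.5303·(-1) + (-0.5303)·3 = -5.8336; e_2·c_3 = (-0.0863)·4 + 0.6474·1 + (-0.5610)·(-4) + 0.3596·(-1) + (-0.3596)·3 = 1.1077.
u_3 = c_3 + 5.8336·e_1 − 1.1077·e_2 = (2.0331, -0.7483, -0.2848, 1.6954, 0.3046).
‖u_3‖ = 2.7824, so e_3 = (0.7307, -0.2690, -0.1023, 0.6093, 0.1095).
e_1·c_4 = (-0.3536)·3 + (-0.1768)·(-2) + 0.5303·(-3) + 0.5303·0 + (-0.5303)·(-4) = -0.1768; e_2·c_4 = (-0.0863)·3 + 0.6474·(-2) + (-0.5610)·(-3) + 0.3596·0 + (-0.3596)·(-4) = 1.5681; e_3·c_4 = 0.7307·3 + (-0.2690)·(-2) + (-0.1023)·(-3) + 0.6093·0 + 0.1095·(-4) = 2.5991.
u_4 = c_4 + 0.1768·e_1 − 1.5681·e_2 − 2.5991·e_3 = (1.1737, -2.3473, -1.7605, -2.0539, -3.8144).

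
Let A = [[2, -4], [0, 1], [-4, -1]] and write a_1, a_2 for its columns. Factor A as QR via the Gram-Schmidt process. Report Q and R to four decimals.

Q = [[0.4472, -0.8680], [0.0000, 0.2411], [-0.8944, -0.4340]], R = [[4.4721, -0.8944], [0.0000, 4.1473]]

a_1 = (2, 0, -4); ‖a_1‖ = 4.4721, so q_1 = (0.4472, 0.0000, -0.8944).
q_1·a_2 = 0.4472·(-4) + 0.0000·1 + (-0.8944)·(-1) = -0.8944.
u_2 = a_2 + 0.8944·q_1 = (-3.6000, 1.0000, -1.8000).
‖u_2‖ = 4.1473, so q_2 = (-0.8680, 0.2411, -0.4340).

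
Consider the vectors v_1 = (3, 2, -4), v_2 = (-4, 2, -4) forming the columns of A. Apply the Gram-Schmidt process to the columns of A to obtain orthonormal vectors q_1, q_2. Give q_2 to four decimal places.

q_1 = v_1/‖v_1‖ = (3, 2, -4)/5.3852 = (0.5571, 0.3714, -0.7428).
r_{12} = q_1·v_2 = 1.4856.
u_2 = v_2 − 1.4856·q_1 = (-4.8276, 1.4483, -2.8966).
‖u_2‖ = 5.8132, so q_2 = (-0.8305, 0.2491, -0.4983).

q_2 = (-0.8305, 0.2491, -0.4983)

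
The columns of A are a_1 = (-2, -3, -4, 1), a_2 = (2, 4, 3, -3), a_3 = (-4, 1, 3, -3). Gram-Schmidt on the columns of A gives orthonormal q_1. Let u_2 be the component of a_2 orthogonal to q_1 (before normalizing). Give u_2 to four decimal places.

u_2 = (-0.0667, 0.9000, -1.1333, -1.9667)

a_1 = (-2, -3, -4, 1); ‖a_1‖ = 5.4772, so q_1 = (-0.3651, -0.5477, -0.7303, 0.1826).
q_1·a_2 = (-0.3651)·2 + (-0.5477)·4 + (-0.7303)·3 + 0.1826·(-3) = -5.6598.
u_2 = a_2 + 5.6598·q_1 = (-0.0667, 0.9000, -1.1333, -1.9667).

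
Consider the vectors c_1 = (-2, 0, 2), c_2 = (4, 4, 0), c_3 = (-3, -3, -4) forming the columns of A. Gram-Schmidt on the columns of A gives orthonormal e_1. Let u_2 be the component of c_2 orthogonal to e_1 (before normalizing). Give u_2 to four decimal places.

u_2 = (2.0000, 4.0000, 2.0000)

c_1 = (-2, 0, 2); ‖c_1‖ = 2.8284, so e_1 = (-0.7071, 0.0000, 0.7071).
e_1·c_2 = (-0.7071)·4 + 0.0000·4 + 0.7071·0 = -2.8284.
u_2 = c_2 + 2.8284·e_1 = (2.0000, 4.0000, 2.0000).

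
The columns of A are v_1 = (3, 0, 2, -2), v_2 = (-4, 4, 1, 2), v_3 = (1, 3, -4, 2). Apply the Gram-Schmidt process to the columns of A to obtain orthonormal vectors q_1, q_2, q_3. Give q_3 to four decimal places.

q_3 = (0.5224, 0.5790, -0.5978, 0.1858)

v_1 = (3, 0, 2, -2); ‖v_1‖ = 4.1231, so q_1 = (0.7276, 0.0000, 0.4851, -0.4851).
q_1·v_2 = 0.7276·(-4) + 0.0000·4 + 0.4851·1 + (-0.4851)·2 = -3.3955.
u_2 = v_2 + 3.3955·q_1 = (-1.5294, 4.0000, 2.6471, 0.3529).
‖u_2‖ = 5.0468, so q_2 = (-0.3030, 0.7926, 0.5245, 0.0699).
q_1·v_3 = 0.7276·1 + 0.0000·3 + 0.4851·(-4) + (-0.4851)·2 = -2.1828; q_2·v_3 = (-0.3030)·1 + 0.7926·3 + 0.5245·(-4) + 0.0699·2 = 0.1166.
u_3 = v_3 + 2.1828·q_1 − 0.1166·q_2 = (2.6236, 2.9076, -3.0023, 0.9330).
‖u_3‖ = 5.0221, so q_3 = (0.5224, 0.5790, -0.5978, 0.1858).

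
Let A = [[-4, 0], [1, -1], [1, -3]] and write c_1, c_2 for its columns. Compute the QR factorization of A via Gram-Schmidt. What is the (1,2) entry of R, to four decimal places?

q_1 = c_1/‖c_1‖ = (-4, 1, 1)/4.2426 = (-0.9428, 0.2357, 0.2357).
r_{12} = q_1·c_2 = -0.9428.

r_{12} = -0.9428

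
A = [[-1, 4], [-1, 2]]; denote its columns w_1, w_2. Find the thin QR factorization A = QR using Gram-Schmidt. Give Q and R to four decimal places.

Q = [[-0.7071, 0.7071], [-0.7071, -0.7071]], R = [[1.4142, -4.2426], [0.0000, 1.4142]]

w_1 = (-1, -1); ‖w_1‖ = 1.4142, so q_1 = (-0.7071, -0.7071).
q_1·w_2 = (-0.7071)·4 + (-0.7071)·2 = -4.2426.
u_2 = w_2 + 4.2426·q_1 = (1.0000, -1.0000).
‖u_2‖ = 1.4142, so q_2 = (0.7071, -0.7071).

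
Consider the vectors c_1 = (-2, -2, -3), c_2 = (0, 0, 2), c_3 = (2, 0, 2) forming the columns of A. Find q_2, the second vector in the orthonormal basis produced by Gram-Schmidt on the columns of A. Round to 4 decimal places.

q_2 = (-0.5145, -0.5145, 0.6860)

c_1 = (-2, -2, -3); ‖c_1‖ = 4.1231, so q_1 = (-0.4851, -0.4851, -0.7276).
q_1·c_2 = (-0.4851)·0 + (-0.4851)·0 + (-0.7276)·2 = -1.4552.
u_2 = c_2 + 1.4552·q_1 = (-0.7059, -0.7059, 0.9412).
‖u_2‖ = 1.3720, so q_2 = (-0.5145, -0.5145, 0.6860).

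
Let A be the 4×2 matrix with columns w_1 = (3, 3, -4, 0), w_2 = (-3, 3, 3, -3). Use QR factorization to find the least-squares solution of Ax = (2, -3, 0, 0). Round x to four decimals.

x = (-0.2667, -0.5056)

w_1 = (3, 3, -4, 0); ‖w_1‖ = 5.8310, so e_1 = (0.5145, 0.5145, -0.6860, 0.0000).
e_1·w_2 = 0.5145·(-3) + 0.5145·3 + (-0.6860)·3 + 0.0000·(-3) = -2.0580.
u_2 = w_2 + 2.0580·e_1 = (-1.9412, 4.0588, 1.5882, -3.0000).
‖u_2‖ = 5.6360, so e_2 = (-0.3444, 0.7202, 0.2818, -0.5323).
Qᵀb = (-0.5145, -2.8493).
Back-substitute: x_2 = -2.8493/5.6360 = -0.5056.
x_1 = (-0.5145 + 2.0580·(-0.5056))/5.8310 = -0.2667.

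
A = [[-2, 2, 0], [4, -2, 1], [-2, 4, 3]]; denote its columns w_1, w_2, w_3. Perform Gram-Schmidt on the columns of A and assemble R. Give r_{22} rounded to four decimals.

w_1 = (-2, 4, -2); ‖w_1‖ = 4.8990, so q_1 = (-0.4082, 0.8165, -0.4082).
q_1·w_2 = (-0.4082)·2 + 0.8165·(-2) + (-0.4082)·4 = -4.0825.
u_2 = w_2 + 4.0825·q_1 = (0.3333, 1.3333, 2.3333).
r_{22} = ‖u_2‖ = 2.7080.

r_{22} = 2.7080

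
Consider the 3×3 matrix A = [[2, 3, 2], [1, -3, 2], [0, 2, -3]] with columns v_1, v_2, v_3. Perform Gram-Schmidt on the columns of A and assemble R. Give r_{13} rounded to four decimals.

v_1 = (2, 1, 0); ‖v_1‖ = 2.2361, so q_1 = (0.8944, 0.4472, 0.0000).
r_{13} = q_1·v_3 = 2.6833.

r_{13} = 2.6833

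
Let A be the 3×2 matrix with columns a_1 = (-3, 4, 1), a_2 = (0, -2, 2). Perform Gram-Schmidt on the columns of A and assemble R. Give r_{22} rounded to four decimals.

a_1 = (-3, 4, 1); ‖a_1‖ = 5.0990, so e_1 = (-0.5883, 0.7845, 0.1961).
e_1·a_2 = (-0.5883)·0 + 0.7845·(-2) + 0.1961·2 = -1.1767.
u_2 = a_2 + 1.1767·e_1 = (-0.6923, -1.0769, 2.2308).
r_{22} = ‖u_2‖ = 2.5720.

r_{22} = 2.5720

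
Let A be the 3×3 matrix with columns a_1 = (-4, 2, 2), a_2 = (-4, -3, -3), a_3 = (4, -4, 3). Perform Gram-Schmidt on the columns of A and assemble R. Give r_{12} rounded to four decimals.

r_{12} = 0.8165

e_1 = a_1/‖a_1‖ = (-4, 2, 2)/4.8990 = (-0.8165, 0.4082, 0.4082).
r_{12} = e_1·a_2 = 0.8165.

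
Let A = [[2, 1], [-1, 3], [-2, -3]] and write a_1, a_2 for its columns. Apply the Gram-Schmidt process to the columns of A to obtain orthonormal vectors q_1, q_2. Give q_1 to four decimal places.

a_1 = (2, -1, -2); ‖a_1‖ = 3.0000, so q_1 = (0.6667, -0.3333, -0.6667).

q_1 = (0.6667, -0.3333, -0.6667)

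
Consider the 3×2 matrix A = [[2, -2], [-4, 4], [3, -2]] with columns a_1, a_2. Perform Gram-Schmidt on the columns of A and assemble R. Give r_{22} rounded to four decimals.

q_1 = a_1/‖a_1‖ = (2, -4, 3)/5.3852 = (0.3714, -0.7428, 0.5571).
r_{12} = q_1·a_2 = -4.8281.
u_2 = a_2 + 4.8281·q_1 = (-0.2069, 0.4138, 0.6897).
r_{22} = ‖u_2‖ = 0.8305.

r_{22} = 0.8305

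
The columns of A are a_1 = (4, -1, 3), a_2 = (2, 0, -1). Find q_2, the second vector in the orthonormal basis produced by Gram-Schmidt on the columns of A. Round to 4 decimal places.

q_2 = (0.6124, 0.0957, -0.7847)

a_1 = (4, -1, 3); ‖a_1‖ = 5.0990, so q_1 = (0.7845, -0.1961, 0.5883).
q_1·a_2 = 0.7845·2 + (-0.1961)·0 + 0.5883·(-1) = 0.9806.
u_2 = a_2 − 0.9806·q_1 = (1.2308, 0.1923, -1.5769).
‖u_2‖ = 2.0096, so q_2 = (0.6124, 0.0957, -0.7847).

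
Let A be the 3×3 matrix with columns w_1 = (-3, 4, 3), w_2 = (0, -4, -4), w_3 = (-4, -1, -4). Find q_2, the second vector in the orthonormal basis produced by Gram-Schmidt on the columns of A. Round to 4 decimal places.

q_2 = (-0.8262, -0.2361, -0.5115)

q_1 = w_1/‖w_1‖ = (-3, 4, 3)/5.8310 = (-0.5145, 0.6860, 0.5145).
r_{12} = q_1·w_2 = -4.8020.
u_2 = w_2 + 4.8020·q_1 = (-2.4706, -0.7059, -1.5294).
‖u_2‖ = 2.9902, so q_2 = (-0.8262, -0.2361, -0.5115).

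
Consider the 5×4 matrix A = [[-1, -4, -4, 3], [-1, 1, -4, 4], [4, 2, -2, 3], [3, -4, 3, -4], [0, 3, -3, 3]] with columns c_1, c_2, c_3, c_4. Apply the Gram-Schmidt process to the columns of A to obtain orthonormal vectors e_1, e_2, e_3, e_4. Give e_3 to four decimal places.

e_3 = (-0.6934, -0.4935, -0.3977, 0.1347, -0.3153)

e_1 = c_1/‖c_1‖ = (-1, -1, 4, 3, 0)/5.1962 = (-0.1925, -0.1925, 0.7698, 0.5774, 0.0000).
r_{12} = e_1·c_2 = -0.1925.
u_2 = c_2 + 0.1925·e_1 = (-4.0370, 0.9630, 2.1481, -3.8889, 3.0000).
‖u_2‖ = 6.7796, so e_2 = (-0.5955, 0.1420, 0.3169, -0.5736, 0.4425).
r_{13} = e_1·c_3 = 1.7321; r_{23} = e_2·c_3 = -1.8684.
u_3 = c_3 − 1.7321·e_1 + 1.8684·e_2 = (-4.7792, -3.4013, -2.7413, 0.9283, -2.1732).
‖u_3‖ = 6.8927, so e_3 = (-0.6934, -0.4935, -0.3977, 0.1347, -0.3153).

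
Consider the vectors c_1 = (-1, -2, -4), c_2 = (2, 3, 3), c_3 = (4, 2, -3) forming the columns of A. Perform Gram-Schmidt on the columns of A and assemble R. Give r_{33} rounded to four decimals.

r_{33} = 1.3970

c_1 = (-1, -2, -4); ‖c_1‖ = 4.5826, so e_1 = (-0.2182, -0.4364, -0.8729).
e_1·c_2 = (-0.2182)·2 + (-0.4364)·3 + (-0.8729)·3 = -4.3644.
u_2 = c_2 + 4.3644·e_1 = (1.0476, 1.0952, -0.8095).
‖u_2‖ = 1.7182, so e_2 = (0.6097, 0.6374, -0.4711).
e_1·c_3 = (-0.2182)·4 + (-0.4364)·2 + (-0.8729)·(-3) = 0.8729; e_2·c_3 = 0.6097·4 + 0.6374·2 + (-0.4711)·(-3) = 5.1270.
u_3 = c_3 − 0.8729·e_1 − 5.1270·e_2 = (1.0645, -0.8871, 0.1774).
r_{33} = ‖u_3‖ = 1.3970.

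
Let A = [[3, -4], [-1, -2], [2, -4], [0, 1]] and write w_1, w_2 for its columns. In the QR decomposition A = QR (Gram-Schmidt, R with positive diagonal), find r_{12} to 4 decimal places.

q_1 = w_1/‖w_1‖ = (3, -1, 2, 0)/3.7417 = (0.8018, -0.2673, 0.5345, 0.0000).
r_{12} = q_1·w_2 = -4.8107.

r_{12} = -4.8107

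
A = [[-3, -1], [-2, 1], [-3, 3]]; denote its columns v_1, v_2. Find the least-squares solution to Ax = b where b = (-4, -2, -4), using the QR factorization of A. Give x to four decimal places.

e_1 = v_1/‖v_1‖ = (-3, -2, -3)/4.6904 = (-0.6396, -0.4264, -0.6396).
r_{12} = e_1·v_2 = -1.7056.
u_2 = v_2 + 1.7056·e_1 = (-2.0909, 0.2727, 1.9091).
‖u_2‖ = 2.8445, so e_2 = (-0.7351, 0.0959, 0.6712).
Qᵀb = (5.9696, 0.0639).
Back-substitute: x_2 = 0.0639/2.8445 = 0.0225.
x_1 = (5.9696 + 1.7056·0.0225)/4.6904 = 1.2809.

x = (1.2809, 0.0225)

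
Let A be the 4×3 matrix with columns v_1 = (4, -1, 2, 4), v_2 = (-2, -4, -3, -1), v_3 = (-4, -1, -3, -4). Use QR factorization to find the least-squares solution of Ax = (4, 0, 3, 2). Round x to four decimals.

x = (4.0108, -2.0860, 3.9892)

v_1 = (4, -1, 2, 4); ‖v_1‖ = 6.0828, so e_1 = (0.6576, -0.1644, 0.3288, 0.6576).
e_1·v_2 = 0.6576·(-2) + (-0.1644)·(-4) + 0.3288·(-3) + 0.6576·(-1) = -2.3016.
u_2 = v_2 + 2.3016·e_1 = (-0.4865, -4.3784, -2.2432, 0.5135).
‖u_2‖ = 4.9702, so e_2 = (-0.0979, -0.8809, -0.4513, 0.1033).
e_1·v_3 = 0.6576·(-4) + (-0.1644)·(-1) + 0.3288·(-3) + 0.6576·(-4) = -6.0828; e_2·v_3 = (-0.0979)·(-4) + (-0.8809)·(-1) + (-0.4513)·(-3) + 0.1033·(-4) = 2.2132.
u_3 = v_3 + 6.0828·e_1 − 2.2132·e_2 = (0.2166, -0.0503, -0.0011, -0.2287).
‖u_3‖ = 0.3190, so e_3 = (0.6791, -0.1578, -0.0034, -0.7169).
Qᵀb = (4.9320, -1.5389, 1.2725).
Back-substitute: x_3 = 1.2725/0.3190 = 3.9892.
x_2 = (-1.5389 − 2.2132·3.9892)/4.9702 = -2.0860.
x_1 = (4.9320 + 2.3016·(-2.0860) + 6.0828·3.9892)/6.0828 = 4.0108.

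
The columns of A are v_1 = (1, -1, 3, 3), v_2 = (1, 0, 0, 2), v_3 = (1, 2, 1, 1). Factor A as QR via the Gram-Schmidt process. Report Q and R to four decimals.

v_1 = (1, -1, 3, 3); ‖v_1‖ = 4.4721, so q_1 = (0.2236, -0.2236, 0.6708, 0.6708).
q_1·v_2 = 0.2236·1 + (-0.2236)·0 + 0.6708·0 + 0.6708·2 = 1.5652.
u_2 = v_2 − 1.5652·q_1 = (0.6500, 0.3500, -1.0500, 0.9500).
‖u_2‖ = 1.5969, so q_2 = (0.4070, 0.2192, -0.6575, 0.5949).
q_1·v_3 = 0.2236·1 + (-0.2236)·2 + 0.6708·1 + 0.6708·1 = 1.1180; q_2·v_3 = 0.4070·1 + 0.2192·2 + (-0.6575)·1 + 0.5949·1 = 0.7828.
u_3 = v_3 − 1.1180·q_1 − 0.7828·q_2 = (0.4314, 2.0784, 0.7647, -0.2157).
‖u_3‖ = 2.2666, so q_3 = (0.1903, 0.9170, 0.3374, -0.0952).

Q = [[0.2236, 0.4070, 0.1903], [-0.2236, 0.2192, 0.9170], [0.6708, -0.6575, 0.3374], [0.6708, 0.5949, -0.0952]], R = [[4.4721, 1.5652, 1.1180], [0.0000, 1.5969, 0.7828], [0.0000, 0.0000, 2.2666]]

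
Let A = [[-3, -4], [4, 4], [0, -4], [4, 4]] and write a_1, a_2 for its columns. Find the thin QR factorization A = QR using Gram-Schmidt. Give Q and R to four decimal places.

Q = [[-0.4685, -0.1905], [0.6247, -0.0714], [0.0000, -0.9765], [0.6247, -0.0714]], R = [[6.4031, 6.8716], [0.0000, 4.0964]]

a_1 = (-3, 4, 0, 4); ‖a_1‖ = 6.4031, so e_1 = (-0.4685, 0.6247, 0.0000, 0.6247).
e_1·a_2 = (-0.4685)·(-4) + 0.6247·4 + 0.0000·(-4) + 0.6247·4 = 6.8716.
u_2 = a_2 − 6.8716·e_1 = (-0.7805, -0.2927, -4.0000, -0.2927).
‖u_2‖ = 4.0964, so e_2 = (-0.1905, -0.0714, -0.9765, -0.0714).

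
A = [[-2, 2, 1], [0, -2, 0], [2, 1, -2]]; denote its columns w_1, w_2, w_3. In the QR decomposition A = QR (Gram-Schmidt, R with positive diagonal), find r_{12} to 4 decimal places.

r_{12} = -0.7071

q_1 = w_1/‖w_1‖ = (-2, 0, 2)/2.8284 = (-0.7071, 0.0000, 0.7071).
r_{12} = q_1·w_2 = -0.7071.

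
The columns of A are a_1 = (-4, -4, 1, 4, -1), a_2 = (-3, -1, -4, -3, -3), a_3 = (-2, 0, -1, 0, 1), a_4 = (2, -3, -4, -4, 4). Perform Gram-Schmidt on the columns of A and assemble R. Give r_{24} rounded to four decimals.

r_{24} = 2.1451

a_1 = (-4, -4, 1, 4, -1); ‖a_1‖ = 7.0711, so e_1 = (-0.5657, -0.5657, 0.1414, 0.5657, -0.1414).
e_1·a_2 = (-0.5657)·(-3) + (-0.5657)·(-1) + 0.1414·(-4) + 0.5657·(-3) + (-0.1414)·(-3) = 0.4243.
u_2 = a_2 − 0.4243·e_1 = (-2.7600, -0.7600, -4.0600, -3.2400, -2.9400).
‖u_2‖ = 6.6197, so e_2 = (-0.4169, -0.1148, -0.6133, -0.4895, -0.4441).
r_{24} = e_2·a_4 = 2.1451.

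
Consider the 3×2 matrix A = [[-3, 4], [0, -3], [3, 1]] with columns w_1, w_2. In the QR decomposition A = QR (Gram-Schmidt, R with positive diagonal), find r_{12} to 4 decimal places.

w_1 = (-3, 0, 3); ‖w_1‖ = 4.2426, so e_1 = (-0.7071, 0.0000, 0.7071).
r_{12} = e_1·w_2 = -2.1213.

r_{12} = -2.1213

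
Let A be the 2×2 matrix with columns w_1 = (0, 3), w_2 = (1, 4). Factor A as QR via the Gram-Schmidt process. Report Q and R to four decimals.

Q = [[0.0000, 1.0000], [1.0000, 0.0000]], R = [[3.0000, 4.0000], [0.0000, 1.0000]]

w_1 = (0, 3); ‖w_1‖ = 3.0000, so q_1 = (0.0000, 1.0000).
q_1·w_2 = 0.0000·1 + 1.0000·4 = 4.0000.
u_2 = w_2 − 4.0000·q_1 = (1.0000, 0.0000).
‖u_2‖ = 1.0000, so q_2 = (1.0000, 0.0000).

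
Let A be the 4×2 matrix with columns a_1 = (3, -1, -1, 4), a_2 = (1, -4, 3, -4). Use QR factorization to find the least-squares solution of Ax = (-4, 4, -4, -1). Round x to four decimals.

x = (-1.0182, -0.9576)

q_1 = a_1/‖a_1‖ = (3, -1, -1, 4)/5.1962 = (0.5774, -0.1925, -0.1925, 0.7698).
r_{12} = q_1·a_2 = -2.3094.
u_2 = a_2 + 2.3094·q_1 = (2.3333, -4.4444, 2.5556, -2.2222).
‖u_2‖ = 6.0553, so q_2 = (0.3853, -0.7340, 0.4220, -0.3670).
Qᵀb = (-3.0792, -5.7984).
Back-substitute: x_2 = -5.7984/6.0553 = -0.9576.
x_1 = (-3.0792 + 2.3094·(-0.9576))/5.1962 = -1.0182.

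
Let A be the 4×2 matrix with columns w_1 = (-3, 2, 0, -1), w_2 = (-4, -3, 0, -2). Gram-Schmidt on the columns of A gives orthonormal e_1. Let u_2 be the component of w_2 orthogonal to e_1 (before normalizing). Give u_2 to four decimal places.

w_1 = (-3, 2, 0, -1); ‖w_1‖ = 3.7417, so e_1 = (-0.8018, 0.5345, 0.0000, -0.2673).
e_1·w_2 = (-0.8018)·(-4) + 0.5345·(-3) + 0.0000·0 + (-0.2673)·(-2) = 2.1381.
u_2 = w_2 − 2.1381·e_1 = (-2.2857, -4.1429, 0.0000, -1.4286).

u_2 = (-2.2857, -4.1429, 0.0000, -1.4286)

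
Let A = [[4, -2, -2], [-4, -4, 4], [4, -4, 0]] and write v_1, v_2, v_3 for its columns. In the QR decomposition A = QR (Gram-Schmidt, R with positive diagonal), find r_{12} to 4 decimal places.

q_1 = v_1/‖v_1‖ = (4, -4, 4)/6.9282 = (0.5774, -0.5774, 0.5774).
r_{12} = q_1·v_2 = -1.1547.

r_{12} = -1.1547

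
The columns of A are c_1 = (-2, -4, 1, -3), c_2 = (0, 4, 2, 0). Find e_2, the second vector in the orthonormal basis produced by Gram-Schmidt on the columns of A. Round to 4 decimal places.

e_1 = c_1/‖c_1‖ = (-2, -4, 1, -3)/5.4772 = (-0.3651, -0.7303, 0.1826, -0.5477).
r_{12} = e_1·c_2 = -2.5560.
u_2 = c_2 + 2.5560·e_1 = (-0.9333, 2.1333, 2.4667, -1.4000).
‖u_2‖ = 3.6697, so e_2 = (-0.2543, 0.5813, 0.6722, -0.3815).

e_2 = (-0.2543, 0.5813, 0.6722, -0.3815)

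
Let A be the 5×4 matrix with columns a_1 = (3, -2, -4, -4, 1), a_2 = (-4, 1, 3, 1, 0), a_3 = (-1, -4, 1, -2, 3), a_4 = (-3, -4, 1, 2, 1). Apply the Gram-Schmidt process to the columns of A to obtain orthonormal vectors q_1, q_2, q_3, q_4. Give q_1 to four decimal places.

a_1 = (3, -2, -4, -4, 1); ‖a_1‖ = 6.7823, so q_1 = (0.4423, -0.2949, -0.5898, -0.5898, 0.1474).

q_1 = (0.4423, -0.2949, -0.5898, -0.5898, 0.1474)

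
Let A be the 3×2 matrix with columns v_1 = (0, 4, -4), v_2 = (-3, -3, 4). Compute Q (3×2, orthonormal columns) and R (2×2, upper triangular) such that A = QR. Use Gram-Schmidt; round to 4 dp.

e_1 = v_1/‖v_1‖ = (0, 4, -4)/5.6569 = (0.0000, 0.7071, -0.7071).
r_{12} = e_1·v_2 = -4.9497.
u_2 = v_2 + 4.9497·e_1 = (-3.0000, 0.5000, 0.5000).
‖u_2‖ = 3.0822, so e_2 = (-0.9733, 0.1622, 0.1622).

Q = [[0.0000, -0.9733], [0.7071, 0.1622], [-0.7071, 0.1622]], R = [[5.6569, -4.9497], [0.0000, 3.0822]]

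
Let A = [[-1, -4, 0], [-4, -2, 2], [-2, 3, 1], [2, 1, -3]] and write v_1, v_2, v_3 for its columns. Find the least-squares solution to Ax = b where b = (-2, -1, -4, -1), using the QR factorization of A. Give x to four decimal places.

x = (1.4317, -0.3038, 1.3352)

v_1 = (-1, -4, -2, 2); ‖v_1‖ = 5.0000, so e_1 = (-0.2000, -0.8000, -0.4000, 0.4000).
e_1·v_2 = (-0.2000)·(-4) + (-0.8000)·(-2) + (-0.4000)·3 + 0.4000·1 = 1.6000.
u_2 = v_2 − 1.6000·e_1 = (-3.6800, -0.7200, 3.6400, 0.3600).
‖u_2‖ = 5.2383, so e_2 = (-0.7025, -0.1374, 0.6949, 0.0687).
e_1·v_3 = (-0.2000)·0 + (-0.8000)·2 + (-0.4000)·1 + 0.4000·(-3) = -3.2000; e_2·v_3 = (-0.7025)·0 + (-0.1374)·2 + 0.6949·1 + 0.0687·(-3) = 0.2138.
u_3 = v_3 + 3.2000·e_1 − 0.2138·e_2 = (-0.4898, -0.5306, -0.4286, -1.7347).
‖u_3‖ = 1.9272, so e_3 = (-0.2541, -0.2753, -0.2224, -0.9001).
Qᵀb = (2.4000, -1.3058, 2.5732).
Back-substitute: x_3 = 2.5732/1.9272 = 1.3352.
x_2 = (-1.3058 − 0.2138·1.3352)/5.2383 = -0.3038.
x_1 = (2.4000 − 1.6000·(-0.3038) + 3.2000·1.3352)/5.0000 = 1.4317.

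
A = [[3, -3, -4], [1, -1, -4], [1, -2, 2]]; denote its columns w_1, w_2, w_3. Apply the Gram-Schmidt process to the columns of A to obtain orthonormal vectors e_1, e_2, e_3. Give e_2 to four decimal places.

e_2 = (0.2860, 0.0953, -0.9535)

e_1 = w_1/‖w_1‖ = (3, 1, 1)/3.3166 = (0.9045, 0.3015, 0.3015).
r_{12} = e_1·w_2 = -3.6181.
u_2 = w_2 + 3.6181·e_1 = (0.2727, 0.0909, -0.9091).
‖u_2‖ = 0.9535, so e_2 = (0.2860, 0.0953, -0.9535).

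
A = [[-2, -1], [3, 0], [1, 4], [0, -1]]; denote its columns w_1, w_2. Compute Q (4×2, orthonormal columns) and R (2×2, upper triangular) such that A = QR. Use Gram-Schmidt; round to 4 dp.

w_1 = (-2, 3, 1, 0); ‖w_1‖ = 3.7417, so e_1 = (-0.5345, 0.8018, 0.2673, 0.0000).
e_1·w_2 = (-0.5345)·(-1) + 0.8018·0 + 0.2673·4 + 0.0000·(-1) = 1.6036.
u_2 = w_2 − 1.6036·e_1 = (-0.1429, -1.2857, 3.5714, -1.0000).
‖u_2‖ = 3.9279, so e_2 = (-0.0364, -0.3273, 0.9092, -0.2546).

Q = [[-0.5345, -0.0364], [0.8018, -0.3273], [0.2673, 0.9092], [0.0000, -0.2546]], R = [[3.7417, 1.6036], [0.0000, 3.9279]]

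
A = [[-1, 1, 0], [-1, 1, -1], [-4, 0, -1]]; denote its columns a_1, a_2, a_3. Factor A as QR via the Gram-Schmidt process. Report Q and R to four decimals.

q_1 = a_1/‖a_1‖ = (-1, -1, -4)/4.2426 = (-0.2357, -0.2357, -0.9428).
r_{12} = q_1·a_2 = -0.4714.
u_2 = a_2 + 0.4714·q_1 = (0.8889, 0.8889, -0.4444).
‖u_2‖ = 1.3333, so q_2 = (0.6667, 0.6667, -0.3333).
r_{13} = q_1·a_3 = 1.1785; r_{23} = q_2·a_3 = -0.3333.
u_3 = a_3 − 1.1785·q_1 + 0.3333·q_2 = (0.5000, -0.5000, 0.0000).
‖u_3‖ = 0.7071, so q_3 = (0.7071, -0.7071, 0.0000).

Q = [[-0.2357, 0.6667, 0.7071], [-0.2357, 0.6667, -0.7071], [-0.9428, -0.3333, 0.0000]], R = [[4.2426, -0.4714, 1.1785], [0.0000, 1.3333, -0.3333], [0.0000, 0.0000, 0.7071]]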